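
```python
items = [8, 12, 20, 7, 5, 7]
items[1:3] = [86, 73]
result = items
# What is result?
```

items starts as [8, 12, 20, 7, 5, 7] (length 6). The slice items[1:3] covers indices [1, 2] with values [12, 20]. Replacing that slice with [86, 73] (same length) produces [8, 86, 73, 7, 5, 7].

[8, 86, 73, 7, 5, 7]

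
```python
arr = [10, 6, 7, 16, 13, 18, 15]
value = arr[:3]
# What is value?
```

arr has length 7. The slice arr[:3] selects indices [0, 1, 2] (0->10, 1->6, 2->7), giving [10, 6, 7].

[10, 6, 7]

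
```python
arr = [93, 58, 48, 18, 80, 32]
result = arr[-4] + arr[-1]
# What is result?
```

arr has length 6. Negative index -4 maps to positive index 6 + (-4) = 2. arr[2] = 48.
arr has length 6. Negative index -1 maps to positive index 6 + (-1) = 5. arr[5] = 32.
Sum: 48 + 32 = 80.

80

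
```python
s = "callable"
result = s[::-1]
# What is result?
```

s has length 8. The slice s[::-1] selects indices [7, 6, 5, 4, 3, 2, 1, 0] (7->'e', 6->'l', 5->'b', 4->'a', 3->'l', 2->'l', 1->'a', 0->'c'), giving 'elballac'.

'elballac'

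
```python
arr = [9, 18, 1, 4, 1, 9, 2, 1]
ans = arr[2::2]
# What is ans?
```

arr has length 8. The slice arr[2::2] selects indices [2, 4, 6] (2->1, 4->1, 6->2), giving [1, 1, 2].

[1, 1, 2]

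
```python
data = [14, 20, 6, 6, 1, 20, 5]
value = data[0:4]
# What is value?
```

data has length 7. The slice data[0:4] selects indices [0, 1, 2, 3] (0->14, 1->20, 2->6, 3->6), giving [14, 20, 6, 6].

[14, 20, 6, 6]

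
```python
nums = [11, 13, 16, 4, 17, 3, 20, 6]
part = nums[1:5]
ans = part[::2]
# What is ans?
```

nums has length 8. The slice nums[1:5] selects indices [1, 2, 3, 4] (1->13, 2->16, 3->4, 4->17), giving [13, 16, 4, 17]. So part = [13, 16, 4, 17]. part has length 4. The slice part[::2] selects indices [0, 2] (0->13, 2->4), giving [13, 4].

[13, 4]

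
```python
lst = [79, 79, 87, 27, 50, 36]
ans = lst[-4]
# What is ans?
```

lst has length 6. Negative index -4 maps to positive index 6 + (-4) = 2. lst[2] = 87.

87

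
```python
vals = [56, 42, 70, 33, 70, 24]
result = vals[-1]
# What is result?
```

vals has length 6. Negative index -1 maps to positive index 6 + (-1) = 5. vals[5] = 24.

24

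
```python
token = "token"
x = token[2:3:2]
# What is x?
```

token has length 5. The slice token[2:3:2] selects indices [2] (2->'k'), giving 'k'.

'k'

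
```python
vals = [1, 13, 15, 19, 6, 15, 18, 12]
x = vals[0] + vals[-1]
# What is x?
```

vals has length 8. vals[0] = 1.
vals has length 8. Negative index -1 maps to positive index 8 + (-1) = 7. vals[7] = 12.
Sum: 1 + 12 = 13.

13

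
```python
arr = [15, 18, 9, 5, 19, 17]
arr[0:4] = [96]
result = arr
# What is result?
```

arr starts as [15, 18, 9, 5, 19, 17] (length 6). The slice arr[0:4] covers indices [0, 1, 2, 3] with values [15, 18, 9, 5]. Replacing that slice with [96] (different length) produces [96, 19, 17].

[96, 19, 17]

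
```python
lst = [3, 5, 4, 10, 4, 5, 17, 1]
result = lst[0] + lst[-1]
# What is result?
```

lst has length 8. lst[0] = 3.
lst has length 8. Negative index -1 maps to positive index 8 + (-1) = 7. lst[7] = 1.
Sum: 3 + 1 = 4.

4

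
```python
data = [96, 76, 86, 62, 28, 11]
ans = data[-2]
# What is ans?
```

data has length 6. Negative index -2 maps to positive index 6 + (-2) = 4. data[4] = 28.

28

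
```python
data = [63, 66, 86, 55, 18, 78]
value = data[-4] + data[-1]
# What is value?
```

data has length 6. Negative index -4 maps to positive index 6 + (-4) = 2. data[2] = 86.
data has length 6. Negative index -1 maps to positive index 6 + (-1) = 5. data[5] = 78.
Sum: 86 + 78 = 164.

164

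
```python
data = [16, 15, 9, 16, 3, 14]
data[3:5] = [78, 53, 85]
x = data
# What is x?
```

data starts as [16, 15, 9, 16, 3, 14] (length 6). The slice data[3:5] covers indices [3, 4] with values [16, 3]. Replacing that slice with [78, 53, 85] (different length) produces [16, 15, 9, 78, 53, 85, 14].

[16, 15, 9, 78, 53, 85, 14]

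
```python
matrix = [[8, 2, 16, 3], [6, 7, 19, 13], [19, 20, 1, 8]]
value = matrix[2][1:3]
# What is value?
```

matrix[2] = [19, 20, 1, 8]. matrix[2] has length 4. The slice matrix[2][1:3] selects indices [1, 2] (1->20, 2->1), giving [20, 1].

[20, 1]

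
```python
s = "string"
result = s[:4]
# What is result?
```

s has length 6. The slice s[:4] selects indices [0, 1, 2, 3] (0->'s', 1->'t', 2->'r', 3->'i'), giving 'stri'.

'stri'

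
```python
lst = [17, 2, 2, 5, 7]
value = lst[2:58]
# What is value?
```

lst has length 5. The slice lst[2:58] selects indices [2, 3, 4] (2->2, 3->5, 4->7), giving [2, 5, 7].

[2, 5, 7]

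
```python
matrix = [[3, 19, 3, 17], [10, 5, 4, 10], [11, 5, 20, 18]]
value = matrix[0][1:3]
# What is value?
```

matrix[0] = [3, 19, 3, 17]. matrix[0] has length 4. The slice matrix[0][1:3] selects indices [1, 2] (1->19, 2->3), giving [19, 3].

[19, 3]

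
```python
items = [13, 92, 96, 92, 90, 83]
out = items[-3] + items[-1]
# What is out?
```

items has length 6. Negative index -3 maps to positive index 6 + (-3) = 3. items[3] = 92.
items has length 6. Negative index -1 maps to positive index 6 + (-1) = 5. items[5] = 83.
Sum: 92 + 83 = 175.

175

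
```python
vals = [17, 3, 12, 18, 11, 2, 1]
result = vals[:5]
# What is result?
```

vals has length 7. The slice vals[:5] selects indices [0, 1, 2, 3, 4] (0->17, 1->3, 2->12, 3->18, 4->11), giving [17, 3, 12, 18, 11].

[17, 3, 12, 18, 11]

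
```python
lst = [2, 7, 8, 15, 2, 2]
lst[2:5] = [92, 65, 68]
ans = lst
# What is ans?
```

lst starts as [2, 7, 8, 15, 2, 2] (length 6). The slice lst[2:5] covers indices [2, 3, 4] with values [8, 15, 2]. Replacing that slice with [92, 65, 68] (same length) produces [2, 7, 92, 65, 68, 2].

[2, 7, 92, 65, 68, 2]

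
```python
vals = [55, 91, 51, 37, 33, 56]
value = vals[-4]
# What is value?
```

vals has length 6. Negative index -4 maps to positive index 6 + (-4) = 2. vals[2] = 51.

51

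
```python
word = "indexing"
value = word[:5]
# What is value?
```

word has length 8. The slice word[:5] selects indices [0, 1, 2, 3, 4] (0->'i', 1->'n', 2->'d', 3->'e', 4->'x'), giving 'index'.

'index'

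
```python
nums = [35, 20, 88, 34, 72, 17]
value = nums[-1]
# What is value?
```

nums has length 6. Negative index -1 maps to positive index 6 + (-1) = 5. nums[5] = 17.

17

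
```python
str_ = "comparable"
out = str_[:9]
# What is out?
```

str_ has length 10. The slice str_[:9] selects indices [0, 1, 2, 3, 4, 5, 6, 7, 8] (0->'c', 1->'o', 2->'m', 3->'p', 4->'a', 5->'r', 6->'a', 7->'b', 8->'l'), giving 'comparabl'.

'comparabl'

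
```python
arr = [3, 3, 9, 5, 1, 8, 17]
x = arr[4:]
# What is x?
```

arr has length 7. The slice arr[4:] selects indices [4, 5, 6] (4->1, 5->8, 6->17), giving [1, 8, 17].

[1, 8, 17]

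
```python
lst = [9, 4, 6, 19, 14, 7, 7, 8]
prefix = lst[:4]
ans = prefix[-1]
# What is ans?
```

lst has length 8. The slice lst[:4] selects indices [0, 1, 2, 3] (0->9, 1->4, 2->6, 3->19), giving [9, 4, 6, 19]. So prefix = [9, 4, 6, 19]. Then prefix[-1] = 19.

19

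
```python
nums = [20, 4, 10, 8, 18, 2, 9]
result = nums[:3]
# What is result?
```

nums has length 7. The slice nums[:3] selects indices [0, 1, 2] (0->20, 1->4, 2->10), giving [20, 4, 10].

[20, 4, 10]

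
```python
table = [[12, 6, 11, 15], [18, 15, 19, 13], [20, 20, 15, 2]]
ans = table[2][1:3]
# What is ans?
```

table[2] = [20, 20, 15, 2]. table[2] has length 4. The slice table[2][1:3] selects indices [1, 2] (1->20, 2->15), giving [20, 15].

[20, 15]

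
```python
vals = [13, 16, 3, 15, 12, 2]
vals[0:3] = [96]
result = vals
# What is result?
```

vals starts as [13, 16, 3, 15, 12, 2] (length 6). The slice vals[0:3] covers indices [0, 1, 2] with values [13, 16, 3]. Replacing that slice with [96] (different length) produces [96, 15, 12, 2].

[96, 15, 12, 2]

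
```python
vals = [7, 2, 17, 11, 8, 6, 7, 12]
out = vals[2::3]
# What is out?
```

vals has length 8. The slice vals[2::3] selects indices [2, 5] (2->17, 5->6), giving [17, 6].

[17, 6]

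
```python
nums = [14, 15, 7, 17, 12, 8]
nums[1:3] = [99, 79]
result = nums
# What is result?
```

nums starts as [14, 15, 7, 17, 12, 8] (length 6). The slice nums[1:3] covers indices [1, 2] with values [15, 7]. Replacing that slice with [99, 79] (same length) produces [14, 99, 79, 17, 12, 8].

[14, 99, 79, 17, 12, 8]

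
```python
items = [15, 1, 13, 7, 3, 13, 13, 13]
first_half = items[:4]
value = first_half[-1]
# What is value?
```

items has length 8. The slice items[:4] selects indices [0, 1, 2, 3] (0->15, 1->1, 2->13, 3->7), giving [15, 1, 13, 7]. So first_half = [15, 1, 13, 7]. Then first_half[-1] = 7.

7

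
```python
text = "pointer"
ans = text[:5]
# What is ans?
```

text has length 7. The slice text[:5] selects indices [0, 1, 2, 3, 4] (0->'p', 1->'o', 2->'i', 3->'n', 4->'t'), giving 'point'.

'point'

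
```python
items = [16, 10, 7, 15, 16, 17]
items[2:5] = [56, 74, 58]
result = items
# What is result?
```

items starts as [16, 10, 7, 15, 16, 17] (length 6). The slice items[2:5] covers indices [2, 3, 4] with values [7, 15, 16]. Replacing that slice with [56, 74, 58] (same length) produces [16, 10, 56, 74, 58, 17].

[16, 10, 56, 74, 58, 17]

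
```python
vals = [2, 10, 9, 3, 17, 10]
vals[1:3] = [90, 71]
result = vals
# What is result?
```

vals starts as [2, 10, 9, 3, 17, 10] (length 6). The slice vals[1:3] covers indices [1, 2] with values [10, 9]. Replacing that slice with [90, 71] (same length) produces [2, 90, 71, 3, 17, 10].

[2, 90, 71, 3, 17, 10]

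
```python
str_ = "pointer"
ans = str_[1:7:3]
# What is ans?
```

str_ has length 7. The slice str_[1:7:3] selects indices [1, 4] (1->'o', 4->'t'), giving 'ot'.

'ot'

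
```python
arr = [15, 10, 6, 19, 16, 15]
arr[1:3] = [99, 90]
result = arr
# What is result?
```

arr starts as [15, 10, 6, 19, 16, 15] (length 6). The slice arr[1:3] covers indices [1, 2] with values [10, 6]. Replacing that slice with [99, 90] (same length) produces [15, 99, 90, 19, 16, 15].

[15, 99, 90, 19, 16, 15]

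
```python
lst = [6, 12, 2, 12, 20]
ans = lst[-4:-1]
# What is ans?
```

lst has length 5. The slice lst[-4:-1] selects indices [1, 2, 3] (1->12, 2->2, 3->12), giving [12, 2, 12].

[12, 2, 12]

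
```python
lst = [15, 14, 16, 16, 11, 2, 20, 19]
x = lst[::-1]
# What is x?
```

lst has length 8. The slice lst[::-1] selects indices [7, 6, 5, 4, 3, 2, 1, 0] (7->19, 6->20, 5->2, 4->11, 3->16, 2->16, 1->14, 0->15), giving [19, 20, 2, 11, 16, 16, 14, 15].

[19, 20, 2, 11, 16, 16, 14, 15]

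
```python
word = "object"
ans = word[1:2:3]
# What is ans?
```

word has length 6. The slice word[1:2:3] selects indices [1] (1->'b'), giving 'b'.

'b'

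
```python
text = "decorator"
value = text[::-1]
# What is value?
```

text has length 9. The slice text[::-1] selects indices [8, 7, 6, 5, 4, 3, 2, 1, 0] (8->'r', 7->'o', 6->'t', 5->'a', 4->'r', 3->'o', 2->'c', 1->'e', 0->'d'), giving 'rotaroced'.

'rotaroced'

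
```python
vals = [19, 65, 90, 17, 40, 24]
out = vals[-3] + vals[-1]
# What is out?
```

vals has length 6. Negative index -3 maps to positive index 6 + (-3) = 3. vals[3] = 17.
vals has length 6. Negative index -1 maps to positive index 6 + (-1) = 5. vals[5] = 24.
Sum: 17 + 24 = 41.

41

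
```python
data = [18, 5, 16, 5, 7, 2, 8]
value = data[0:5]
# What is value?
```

data has length 7. The slice data[0:5] selects indices [0, 1, 2, 3, 4] (0->18, 1->5, 2->16, 3->5, 4->7), giving [18, 5, 16, 5, 7].

[18, 5, 16, 5, 7]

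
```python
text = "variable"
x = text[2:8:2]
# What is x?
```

text has length 8. The slice text[2:8:2] selects indices [2, 4, 6] (2->'r', 4->'a', 6->'l'), giving 'ral'.

'ral'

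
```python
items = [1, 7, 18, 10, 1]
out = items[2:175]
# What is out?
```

items has length 5. The slice items[2:175] selects indices [2, 3, 4] (2->18, 3->10, 4->1), giving [18, 10, 1].

[18, 10, 1]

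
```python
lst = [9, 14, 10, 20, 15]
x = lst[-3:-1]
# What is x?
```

lst has length 5. The slice lst[-3:-1] selects indices [2, 3] (2->10, 3->20), giving [10, 20].

[10, 20]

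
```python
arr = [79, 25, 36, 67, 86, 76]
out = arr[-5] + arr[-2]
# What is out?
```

arr has length 6. Negative index -5 maps to positive index 6 + (-5) = 1. arr[1] = 25.
arr has length 6. Negative index -2 maps to positive index 6 + (-2) = 4. arr[4] = 86.
Sum: 25 + 86 = 111.

111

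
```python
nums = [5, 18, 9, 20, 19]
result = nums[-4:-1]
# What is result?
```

nums has length 5. The slice nums[-4:-1] selects indices [1, 2, 3] (1->18, 2->9, 3->20), giving [18, 9, 20].

[18, 9, 20]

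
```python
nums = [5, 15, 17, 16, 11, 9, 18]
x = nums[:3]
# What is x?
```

nums has length 7. The slice nums[:3] selects indices [0, 1, 2] (0->5, 1->15, 2->17), giving [5, 15, 17].

[5, 15, 17]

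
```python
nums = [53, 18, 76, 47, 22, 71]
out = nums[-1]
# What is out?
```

nums has length 6. Negative index -1 maps to positive index 6 + (-1) = 5. nums[5] = 71.

71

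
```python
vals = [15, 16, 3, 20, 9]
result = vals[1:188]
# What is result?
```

vals has length 5. The slice vals[1:188] selects indices [1, 2, 3, 4] (1->16, 2->3, 3->20, 4->9), giving [16, 3, 20, 9].

[16, 3, 20, 9]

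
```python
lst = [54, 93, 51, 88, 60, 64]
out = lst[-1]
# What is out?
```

lst has length 6. Negative index -1 maps to positive index 6 + (-1) = 5. lst[5] = 64.

64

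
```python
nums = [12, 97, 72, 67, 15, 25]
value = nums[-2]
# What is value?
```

nums has length 6. Negative index -2 maps to positive index 6 + (-2) = 4. nums[4] = 15.

15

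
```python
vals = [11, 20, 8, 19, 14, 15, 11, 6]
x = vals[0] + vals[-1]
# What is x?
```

vals has length 8. vals[0] = 11.
vals has length 8. Negative index -1 maps to positive index 8 + (-1) = 7. vals[7] = 6.
Sum: 11 + 6 = 17.

17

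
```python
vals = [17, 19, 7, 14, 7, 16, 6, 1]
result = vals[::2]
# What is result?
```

vals has length 8. The slice vals[::2] selects indices [0, 2, 4, 6] (0->17, 2->7, 4->7, 6->6), giving [17, 7, 7, 6].

[17, 7, 7, 6]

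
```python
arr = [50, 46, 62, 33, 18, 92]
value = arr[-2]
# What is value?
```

arr has length 6. Negative index -2 maps to positive index 6 + (-2) = 4. arr[4] = 18.

18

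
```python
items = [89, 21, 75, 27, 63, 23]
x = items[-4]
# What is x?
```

items has length 6. Negative index -4 maps to positive index 6 + (-4) = 2. items[2] = 75.

75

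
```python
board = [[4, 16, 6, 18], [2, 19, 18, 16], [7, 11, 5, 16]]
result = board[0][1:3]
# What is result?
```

board[0] = [4, 16, 6, 18]. board[0] has length 4. The slice board[0][1:3] selects indices [1, 2] (1->16, 2->6), giving [16, 6].

[16, 6]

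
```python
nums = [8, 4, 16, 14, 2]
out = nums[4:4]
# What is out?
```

nums has length 5. The slice nums[4:4] resolves to an empty index range, so the result is [].

[]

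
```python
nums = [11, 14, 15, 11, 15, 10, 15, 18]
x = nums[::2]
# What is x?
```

nums has length 8. The slice nums[::2] selects indices [0, 2, 4, 6] (0->11, 2->15, 4->15, 6->15), giving [11, 15, 15, 15].

[11, 15, 15, 15]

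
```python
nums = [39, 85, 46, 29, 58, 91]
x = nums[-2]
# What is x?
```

nums has length 6. Negative index -2 maps to positive index 6 + (-2) = 4. nums[4] = 58.

58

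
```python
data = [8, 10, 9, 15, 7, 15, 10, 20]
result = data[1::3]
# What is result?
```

data has length 8. The slice data[1::3] selects indices [1, 4, 7] (1->10, 4->7, 7->20), giving [10, 7, 20].

[10, 7, 20]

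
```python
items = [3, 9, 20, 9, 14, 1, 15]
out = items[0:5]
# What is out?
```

items has length 7. The slice items[0:5] selects indices [0, 1, 2, 3, 4] (0->3, 1->9, 2->20, 3->9, 4->14), giving [3, 9, 20, 9, 14].

[3, 9, 20, 9, 14]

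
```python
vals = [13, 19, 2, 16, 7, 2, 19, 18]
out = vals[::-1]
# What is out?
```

vals has length 8. The slice vals[::-1] selects indices [7, 6, 5, 4, 3, 2, 1, 0] (7->18, 6->19, 5->2, 4->7, 3->16, 2->2, 1->19, 0->13), giving [18, 19, 2, 7, 16, 2, 19, 13].

[18, 19, 2, 7, 16, 2, 19, 13]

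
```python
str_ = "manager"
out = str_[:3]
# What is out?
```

str_ has length 7. The slice str_[:3] selects indices [0, 1, 2] (0->'m', 1->'a', 2->'n'), giving 'man'.

'man'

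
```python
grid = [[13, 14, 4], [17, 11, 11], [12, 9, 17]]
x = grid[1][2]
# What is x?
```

grid[1] = [17, 11, 11]. Taking column 2 of that row yields 11.

11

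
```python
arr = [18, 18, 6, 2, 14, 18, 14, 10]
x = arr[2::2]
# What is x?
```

arr has length 8. The slice arr[2::2] selects indices [2, 4, 6] (2->6, 4->14, 6->14), giving [6, 14, 14].

[6, 14, 14]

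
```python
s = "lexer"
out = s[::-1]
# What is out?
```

s has length 5. The slice s[::-1] selects indices [4, 3, 2, 1, 0] (4->'r', 3->'e', 2->'x', 1->'e', 0->'l'), giving 'rexel'.

'rexel'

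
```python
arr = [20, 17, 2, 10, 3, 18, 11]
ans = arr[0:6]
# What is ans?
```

arr has length 7. The slice arr[0:6] selects indices [0, 1, 2, 3, 4, 5] (0->20, 1->17, 2->2, 3->10, 4->3, 5->18), giving [20, 17, 2, 10, 3, 18].

[20, 17, 2, 10, 3, 18]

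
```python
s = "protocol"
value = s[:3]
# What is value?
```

s has length 8. The slice s[:3] selects indices [0, 1, 2] (0->'p', 1->'r', 2->'o'), giving 'pro'.

'pro'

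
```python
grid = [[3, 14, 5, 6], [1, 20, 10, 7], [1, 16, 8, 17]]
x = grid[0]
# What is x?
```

grid has 3 rows. Row 0 is [3, 14, 5, 6].

[3, 14, 5, 6]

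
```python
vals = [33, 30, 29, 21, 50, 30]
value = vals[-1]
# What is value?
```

vals has length 6. Negative index -1 maps to positive index 6 + (-1) = 5. vals[5] = 30.

30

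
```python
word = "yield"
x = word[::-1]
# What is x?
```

word has length 5. The slice word[::-1] selects indices [4, 3, 2, 1, 0] (4->'d', 3->'l', 2->'e', 1->'i', 0->'y'), giving 'dleiy'.

'dleiy'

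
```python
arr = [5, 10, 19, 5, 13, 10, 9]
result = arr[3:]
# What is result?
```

arr has length 7. The slice arr[3:] selects indices [3, 4, 5, 6] (3->5, 4->13, 5->10, 6->9), giving [5, 13, 10, 9].

[5, 13, 10, 9]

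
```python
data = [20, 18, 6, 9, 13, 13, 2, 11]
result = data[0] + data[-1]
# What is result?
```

data has length 8. data[0] = 20.
data has length 8. Negative index -1 maps to positive index 8 + (-1) = 7. data[7] = 11.
Sum: 20 + 11 = 31.

31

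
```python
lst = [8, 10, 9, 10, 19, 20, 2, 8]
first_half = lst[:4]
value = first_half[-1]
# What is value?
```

lst has length 8. The slice lst[:4] selects indices [0, 1, 2, 3] (0->8, 1->10, 2->9, 3->10), giving [8, 10, 9, 10]. So first_half = [8, 10, 9, 10]. Then first_half[-1] = 10.

10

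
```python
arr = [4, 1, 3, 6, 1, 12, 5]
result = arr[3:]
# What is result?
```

arr has length 7. The slice arr[3:] selects indices [3, 4, 5, 6] (3->6, 4->1, 5->12, 6->5), giving [6, 1, 12, 5].

[6, 1, 12, 5]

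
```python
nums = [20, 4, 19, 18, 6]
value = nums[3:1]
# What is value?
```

nums has length 5. The slice nums[3:1] resolves to an empty index range, so the result is [].

[]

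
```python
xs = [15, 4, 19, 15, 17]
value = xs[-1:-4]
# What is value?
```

xs has length 5. The slice xs[-1:-4] resolves to an empty index range, so the result is [].

[]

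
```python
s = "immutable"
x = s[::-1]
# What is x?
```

s has length 9. The slice s[::-1] selects indices [8, 7, 6, 5, 4, 3, 2, 1, 0] (8->'e', 7->'l', 6->'b', 5->'a', 4->'t', 3->'u', 2->'m', 1->'m', 0->'i'), giving 'elbatummi'.

'elbatummi'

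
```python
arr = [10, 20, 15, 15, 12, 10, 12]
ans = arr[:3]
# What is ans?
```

arr has length 7. The slice arr[:3] selects indices [0, 1, 2] (0->10, 1->20, 2->15), giving [10, 20, 15].

[10, 20, 15]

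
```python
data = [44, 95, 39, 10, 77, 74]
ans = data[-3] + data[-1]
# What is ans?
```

data has length 6. Negative index -3 maps to positive index 6 + (-3) = 3. data[3] = 10.
data has length 6. Negative index -1 maps to positive index 6 + (-1) = 5. data[5] = 74.
Sum: 10 + 74 = 84.

84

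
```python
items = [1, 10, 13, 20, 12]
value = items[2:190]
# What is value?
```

items has length 5. The slice items[2:190] selects indices [2, 3, 4] (2->13, 3->20, 4->12), giving [13, 20, 12].

[13, 20, 12]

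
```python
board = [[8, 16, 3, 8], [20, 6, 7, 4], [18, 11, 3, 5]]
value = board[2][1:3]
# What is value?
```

board[2] = [18, 11, 3, 5]. board[2] has length 4. The slice board[2][1:3] selects indices [1, 2] (1->11, 2->3), giving [11, 3].

[11, 3]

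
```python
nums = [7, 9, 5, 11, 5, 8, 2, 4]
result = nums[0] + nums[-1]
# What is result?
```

nums has length 8. nums[0] = 7.
nums has length 8. Negative index -1 maps to positive index 8 + (-1) = 7. nums[7] = 4.
Sum: 7 + 4 = 11.

11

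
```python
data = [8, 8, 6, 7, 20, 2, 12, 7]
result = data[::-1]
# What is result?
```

data has length 8. The slice data[::-1] selects indices [7, 6, 5, 4, 3, 2, 1, 0] (7->7, 6->12, 5->2, 4->20, 3->7, 2->6, 1->8, 0->8), giving [7, 12, 2, 20, 7, 6, 8, 8].

[7, 12, 2, 20, 7, 6, 8, 8]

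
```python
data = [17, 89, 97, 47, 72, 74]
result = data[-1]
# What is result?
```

data has length 6. Negative index -1 maps to positive index 6 + (-1) = 5. data[5] = 74.

74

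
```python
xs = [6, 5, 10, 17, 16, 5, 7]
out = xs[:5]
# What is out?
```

xs has length 7. The slice xs[:5] selects indices [0, 1, 2, 3, 4] (0->6, 1->5, 2->10, 3->17, 4->16), giving [6, 5, 10, 17, 16].

[6, 5, 10, 17, 16]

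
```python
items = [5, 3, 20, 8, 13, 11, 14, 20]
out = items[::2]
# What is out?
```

items has length 8. The slice items[::2] selects indices [0, 2, 4, 6] (0->5, 2->20, 4->13, 6->14), giving [5, 20, 13, 14].

[5, 20, 13, 14]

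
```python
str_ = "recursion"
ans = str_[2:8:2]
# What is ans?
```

str_ has length 9. The slice str_[2:8:2] selects indices [2, 4, 6] (2->'c', 4->'r', 6->'i'), giving 'cri'.

'cri'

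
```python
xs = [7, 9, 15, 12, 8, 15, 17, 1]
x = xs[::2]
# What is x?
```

xs has length 8. The slice xs[::2] selects indices [0, 2, 4, 6] (0->7, 2->15, 4->8, 6->17), giving [7, 15, 8, 17].

[7, 15, 8, 17]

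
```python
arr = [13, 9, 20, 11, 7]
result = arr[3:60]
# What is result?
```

arr has length 5. The slice arr[3:60] selects indices [3, 4] (3->11, 4->7), giving [11, 7].

[11, 7]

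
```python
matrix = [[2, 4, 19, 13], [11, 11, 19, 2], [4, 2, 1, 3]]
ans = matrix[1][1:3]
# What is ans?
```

matrix[1] = [11, 11, 19, 2]. matrix[1] has length 4. The slice matrix[1][1:3] selects indices [1, 2] (1->11, 2->19), giving [11, 19].

[11, 19]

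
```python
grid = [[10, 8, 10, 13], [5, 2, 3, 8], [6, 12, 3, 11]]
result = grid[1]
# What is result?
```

grid has 3 rows. Row 1 is [5, 2, 3, 8].

[5, 2, 3, 8]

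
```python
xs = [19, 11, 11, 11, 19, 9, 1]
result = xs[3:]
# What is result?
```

xs has length 7. The slice xs[3:] selects indices [3, 4, 5, 6] (3->11, 4->19, 5->9, 6->1), giving [11, 19, 9, 1].

[11, 19, 9, 1]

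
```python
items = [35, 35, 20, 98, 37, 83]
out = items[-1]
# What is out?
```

items has length 6. Negative index -1 maps to positive index 6 + (-1) = 5. items[5] = 83.

83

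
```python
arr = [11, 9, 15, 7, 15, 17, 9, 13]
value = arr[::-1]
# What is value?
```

arr has length 8. The slice arr[::-1] selects indices [7, 6, 5, 4, 3, 2, 1, 0] (7->13, 6->9, 5->17, 4->15, 3->7, 2->15, 1->9, 0->11), giving [13, 9, 17, 15, 7, 15, 9, 11].

[13, 9, 17, 15, 7, 15, 9, 11]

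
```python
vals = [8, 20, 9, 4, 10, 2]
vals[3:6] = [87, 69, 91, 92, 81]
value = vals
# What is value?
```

vals starts as [8, 20, 9, 4, 10, 2] (length 6). The slice vals[3:6] covers indices [3, 4, 5] with values [4, 10, 2]. Replacing that slice with [87, 69, 91, 92, 81] (different length) produces [8, 20, 9, 87, 69, 91, 92, 81].

[8, 20, 9, 87, 69, 91, 92, 81]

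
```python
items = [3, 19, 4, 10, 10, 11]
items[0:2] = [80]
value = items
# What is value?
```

items starts as [3, 19, 4, 10, 10, 11] (length 6). The slice items[0:2] covers indices [0, 1] with values [3, 19]. Replacing that slice with [80] (different length) produces [80, 4, 10, 10, 11].

[80, 4, 10, 10, 11]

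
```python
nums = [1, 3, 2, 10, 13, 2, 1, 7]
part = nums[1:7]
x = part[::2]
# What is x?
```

nums has length 8. The slice nums[1:7] selects indices [1, 2, 3, 4, 5, 6] (1->3, 2->2, 3->10, 4->13, 5->2, 6->1), giving [3, 2, 10, 13, 2, 1]. So part = [3, 2, 10, 13, 2, 1]. part has length 6. The slice part[::2] selects indices [0, 2, 4] (0->3, 2->10, 4->2), giving [3, 10, 2].

[3, 10, 2]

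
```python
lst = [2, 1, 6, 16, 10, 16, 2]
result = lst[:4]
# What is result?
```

lst has length 7. The slice lst[:4] selects indices [0, 1, 2, 3] (0->2, 1->1, 2->6, 3->16), giving [2, 1, 6, 16].

[2, 1, 6, 16]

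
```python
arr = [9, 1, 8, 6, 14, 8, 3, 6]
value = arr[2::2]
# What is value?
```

arr has length 8. The slice arr[2::2] selects indices [2, 4, 6] (2->8, 4->14, 6->3), giving [8, 14, 3].

[8, 14, 3]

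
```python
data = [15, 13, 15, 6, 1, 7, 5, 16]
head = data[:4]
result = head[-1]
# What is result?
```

data has length 8. The slice data[:4] selects indices [0, 1, 2, 3] (0->15, 1->13, 2->15, 3->6), giving [15, 13, 15, 6]. So head = [15, 13, 15, 6]. Then head[-1] = 6.

6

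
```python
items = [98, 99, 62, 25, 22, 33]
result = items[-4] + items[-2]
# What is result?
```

items has length 6. Negative index -4 maps to positive index 6 + (-4) = 2. items[2] = 62.
items has length 6. Negative index -2 maps to positive index 6 + (-2) = 4. items[4] = 22.
Sum: 62 + 22 = 84.

84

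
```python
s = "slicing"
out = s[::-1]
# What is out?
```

s has length 7. The slice s[::-1] selects indices [6, 5, 4, 3, 2, 1, 0] (6->'g', 5->'n', 4->'i', 3->'c', 2->'i', 1->'l', 0->'s'), giving 'gnicils'.

'gnicils'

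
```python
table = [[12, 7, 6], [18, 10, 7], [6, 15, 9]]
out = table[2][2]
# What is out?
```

table[2] = [6, 15, 9]. Taking column 2 of that row yields 9.

9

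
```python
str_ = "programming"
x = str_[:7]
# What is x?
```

str_ has length 11. The slice str_[:7] selects indices [0, 1, 2, 3, 4, 5, 6] (0->'p', 1->'r', 2->'o', 3->'g', 4->'r', 5->'a', 6->'m'), giving 'program'.

'program'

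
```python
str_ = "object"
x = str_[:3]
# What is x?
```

str_ has length 6. The slice str_[:3] selects indices [0, 1, 2] (0->'o', 1->'b', 2->'j'), giving 'obj'.

'obj'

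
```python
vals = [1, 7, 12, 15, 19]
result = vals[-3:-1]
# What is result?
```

vals has length 5. The slice vals[-3:-1] selects indices [2, 3] (2->12, 3->15), giving [12, 15].

[12, 15]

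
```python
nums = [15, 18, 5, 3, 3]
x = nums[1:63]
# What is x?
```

nums has length 5. The slice nums[1:63] selects indices [1, 2, 3, 4] (1->18, 2->5, 3->3, 4->3), giving [18, 5, 3, 3].

[18, 5, 3, 3]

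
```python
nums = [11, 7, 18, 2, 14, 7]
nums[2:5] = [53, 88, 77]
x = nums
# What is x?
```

nums starts as [11, 7, 18, 2, 14, 7] (length 6). The slice nums[2:5] covers indices [2, 3, 4] with values [18, 2, 14]. Replacing that slice with [53, 88, 77] (same length) produces [11, 7, 53, 88, 77, 7].

[11, 7, 53, 88, 77, 7]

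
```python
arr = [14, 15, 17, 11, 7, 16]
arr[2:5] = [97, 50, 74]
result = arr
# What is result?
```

arr starts as [14, 15, 17, 11, 7, 16] (length 6). The slice arr[2:5] covers indices [2, 3, 4] with values [17, 11, 7]. Replacing that slice with [97, 50, 74] (same length) produces [14, 15, 97, 50, 74, 16].

[14, 15, 97, 50, 74, 16]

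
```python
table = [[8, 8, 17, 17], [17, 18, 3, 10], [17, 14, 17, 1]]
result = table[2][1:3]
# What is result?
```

table[2] = [17, 14, 17, 1]. table[2] has length 4. The slice table[2][1:3] selects indices [1, 2] (1->14, 2->17), giving [14, 17].

[14, 17]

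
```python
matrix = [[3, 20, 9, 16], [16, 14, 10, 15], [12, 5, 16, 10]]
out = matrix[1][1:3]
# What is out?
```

matrix[1] = [16, 14, 10, 15]. matrix[1] has length 4. The slice matrix[1][1:3] selects indices [1, 2] (1->14, 2->10), giving [14, 10].

[14, 10]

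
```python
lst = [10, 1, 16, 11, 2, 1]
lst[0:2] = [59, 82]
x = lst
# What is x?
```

lst starts as [10, 1, 16, 11, 2, 1] (length 6). The slice lst[0:2] covers indices [0, 1] with values [10, 1]. Replacing that slice with [59, 82] (same length) produces [59, 82, 16, 11, 2, 1].

[59, 82, 16, 11, 2, 1]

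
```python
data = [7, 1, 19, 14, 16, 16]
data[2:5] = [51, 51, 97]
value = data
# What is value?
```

data starts as [7, 1, 19, 14, 16, 16] (length 6). The slice data[2:5] covers indices [2, 3, 4] with values [19, 14, 16]. Replacing that slice with [51, 51, 97] (same length) produces [7, 1, 51, 51, 97, 16].

[7, 1, 51, 51, 97, 16]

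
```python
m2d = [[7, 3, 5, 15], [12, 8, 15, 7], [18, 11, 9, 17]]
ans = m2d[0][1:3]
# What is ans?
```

m2d[0] = [7, 3, 5, 15]. m2d[0] has length 4. The slice m2d[0][1:3] selects indices [1, 2] (1->3, 2->5), giving [3, 5].

[3, 5]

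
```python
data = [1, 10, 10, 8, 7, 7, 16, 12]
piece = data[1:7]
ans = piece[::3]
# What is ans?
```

data has length 8. The slice data[1:7] selects indices [1, 2, 3, 4, 5, 6] (1->10, 2->10, 3->8, 4->7, 5->7, 6->16), giving [10, 10, 8, 7, 7, 16]. So piece = [10, 10, 8, 7, 7, 16]. piece has length 6. The slice piece[::3] selects indices [0, 3] (0->10, 3->7), giving [10, 7].

[10, 7]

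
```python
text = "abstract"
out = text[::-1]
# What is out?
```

text has length 8. The slice text[::-1] selects indices [7, 6, 5, 4, 3, 2, 1, 0] (7->'t', 6->'c', 5->'a', 4->'r', 3->'t', 2->'s', 1->'b', 0->'a'), giving 'tcartsba'.

'tcartsba'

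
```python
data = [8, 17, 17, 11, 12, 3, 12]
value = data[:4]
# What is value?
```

data has length 7. The slice data[:4] selects indices [0, 1, 2, 3] (0->8, 1->17, 2->17, 3->11), giving [8, 17, 17, 11].

[8, 17, 17, 11]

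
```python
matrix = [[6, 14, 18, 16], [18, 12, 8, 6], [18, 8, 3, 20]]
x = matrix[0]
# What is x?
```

matrix has 3 rows. Row 0 is [6, 14, 18, 16].

[6, 14, 18, 16]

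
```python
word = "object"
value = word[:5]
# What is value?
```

word has length 6. The slice word[:5] selects indices [0, 1, 2, 3, 4] (0->'o', 1->'b', 2->'j', 3->'e', 4->'c'), giving 'objec'.

'objec'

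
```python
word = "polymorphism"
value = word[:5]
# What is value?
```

word has length 12. The slice word[:5] selects indices [0, 1, 2, 3, 4] (0->'p', 1->'o', 2->'l', 3->'y', 4->'m'), giving 'polym'.

'polym'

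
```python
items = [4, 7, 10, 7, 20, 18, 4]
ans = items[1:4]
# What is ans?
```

items has length 7. The slice items[1:4] selects indices [1, 2, 3] (1->7, 2->10, 3->7), giving [7, 10, 7].

[7, 10, 7]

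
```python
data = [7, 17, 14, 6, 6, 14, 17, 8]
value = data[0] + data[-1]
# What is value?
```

data has length 8. data[0] = 7.
data has length 8. Negative index -1 maps to positive index 8 + (-1) = 7. data[7] = 8.
Sum: 7 + 8 = 15.

15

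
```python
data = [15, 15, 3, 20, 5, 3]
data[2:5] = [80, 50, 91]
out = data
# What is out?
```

data starts as [15, 15, 3, 20, 5, 3] (length 6). The slice data[2:5] covers indices [2, 3, 4] with values [3, 20, 5]. Replacing that slice with [80, 50, 91] (same length) produces [15, 15, 80, 50, 91, 3].

[15, 15, 80, 50, 91, 3]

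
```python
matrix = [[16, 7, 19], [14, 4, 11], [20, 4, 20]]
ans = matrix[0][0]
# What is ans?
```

matrix[0] = [16, 7, 19]. Taking column 0 of that row yields 16.

16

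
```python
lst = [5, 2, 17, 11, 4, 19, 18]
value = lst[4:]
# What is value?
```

lst has length 7. The slice lst[4:] selects indices [4, 5, 6] (4->4, 5->19, 6->18), giving [4, 19, 18].

[4, 19, 18]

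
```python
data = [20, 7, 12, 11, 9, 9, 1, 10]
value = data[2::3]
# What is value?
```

data has length 8. The slice data[2::3] selects indices [2, 5] (2->12, 5->9), giving [12, 9].

[12, 9]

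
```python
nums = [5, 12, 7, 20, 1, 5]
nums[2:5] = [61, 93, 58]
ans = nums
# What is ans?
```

nums starts as [5, 12, 7, 20, 1, 5] (length 6). The slice nums[2:5] covers indices [2, 3, 4] with values [7, 20, 1]. Replacing that slice with [61, 93, 58] (same length) produces [5, 12, 61, 93, 58, 5].

[5, 12, 61, 93, 58, 5]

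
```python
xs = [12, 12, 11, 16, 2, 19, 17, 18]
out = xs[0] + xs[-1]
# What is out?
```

xs has length 8. xs[0] = 12.
xs has length 8. Negative index -1 maps to positive index 8 + (-1) = 7. xs[7] = 18.
Sum: 12 + 18 = 30.

30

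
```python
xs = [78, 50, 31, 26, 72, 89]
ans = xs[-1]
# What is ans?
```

xs has length 6. Negative index -1 maps to positive index 6 + (-1) = 5. xs[5] = 89.

89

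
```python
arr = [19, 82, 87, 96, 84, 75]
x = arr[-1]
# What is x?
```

arr has length 6. Negative index -1 maps to positive index 6 + (-1) = 5. arr[5] = 75.

75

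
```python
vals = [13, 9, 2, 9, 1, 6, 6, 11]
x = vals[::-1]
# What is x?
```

vals has length 8. The slice vals[::-1] selects indices [7, 6, 5, 4, 3, 2, 1, 0] (7->11, 6->6, 5->6, 4->1, 3->9, 2->2, 1->9, 0->13), giving [11, 6, 6, 1, 9, 2, 9, 13].

[11, 6, 6, 1, 9, 2, 9, 13]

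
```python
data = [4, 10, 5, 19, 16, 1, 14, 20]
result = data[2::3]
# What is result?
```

data has length 8. The slice data[2::3] selects indices [2, 5] (2->5, 5->1), giving [5, 1].

[5, 1]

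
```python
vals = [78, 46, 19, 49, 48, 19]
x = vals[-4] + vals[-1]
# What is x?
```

vals has length 6. Negative index -4 maps to positive index 6 + (-4) = 2. vals[2] = 19.
vals has length 6. Negative index -1 maps to positive index 6 + (-1) = 5. vals[5] = 19.
Sum: 19 + 19 = 38.

38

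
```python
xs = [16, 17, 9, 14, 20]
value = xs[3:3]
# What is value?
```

xs has length 5. The slice xs[3:3] resolves to an empty index range, so the result is [].

[]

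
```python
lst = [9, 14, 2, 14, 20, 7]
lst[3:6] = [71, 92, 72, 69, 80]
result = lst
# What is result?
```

lst starts as [9, 14, 2, 14, 20, 7] (length 6). The slice lst[3:6] covers indices [3, 4, 5] with values [14, 20, 7]. Replacing that slice with [71, 92, 72, 69, 80] (different length) produces [9, 14, 2, 71, 92, 72, 69, 80].

[9, 14, 2, 71, 92, 72, 69, 80]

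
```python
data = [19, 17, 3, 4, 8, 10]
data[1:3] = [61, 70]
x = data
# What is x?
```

data starts as [19, 17, 3, 4, 8, 10] (length 6). The slice data[1:3] covers indices [1, 2] with values [17, 3]. Replacing that slice with [61, 70] (same length) produces [19, 61, 70, 4, 8, 10].

[19, 61, 70, 4, 8, 10]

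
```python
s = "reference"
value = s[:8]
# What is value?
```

s has length 9. The slice s[:8] selects indices [0, 1, 2, 3, 4, 5, 6, 7] (0->'r', 1->'e', 2->'f', 3->'e', 4->'r', 5->'e', 6->'n', 7->'c'), giving 'referenc'.

'referenc'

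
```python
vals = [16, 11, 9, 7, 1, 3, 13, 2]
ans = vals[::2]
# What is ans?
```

vals has length 8. The slice vals[::2] selects indices [0, 2, 4, 6] (0->16, 2->9, 4->1, 6->13), giving [16, 9, 1, 13].

[16, 9, 1, 13]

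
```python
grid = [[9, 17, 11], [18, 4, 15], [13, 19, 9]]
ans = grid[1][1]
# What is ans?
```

grid[1] = [18, 4, 15]. Taking column 1 of that row yields 4.

4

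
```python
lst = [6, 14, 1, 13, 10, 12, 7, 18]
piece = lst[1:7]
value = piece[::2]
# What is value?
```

lst has length 8. The slice lst[1:7] selects indices [1, 2, 3, 4, 5, 6] (1->14, 2->1, 3->13, 4->10, 5->12, 6->7), giving [14, 1, 13, 10, 12, 7]. So piece = [14, 1, 13, 10, 12, 7]. piece has length 6. The slice piece[::2] selects indices [0, 2, 4] (0->14, 2->13, 4->12), giving [14, 13, 12].

[14, 13, 12]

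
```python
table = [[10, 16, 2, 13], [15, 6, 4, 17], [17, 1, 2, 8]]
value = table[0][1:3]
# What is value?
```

table[0] = [10, 16, 2, 13]. table[0] has length 4. The slice table[0][1:3] selects indices [1, 2] (1->16, 2->2), giving [16, 2].

[16, 2]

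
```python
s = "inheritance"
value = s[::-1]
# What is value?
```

s has length 11. The slice s[::-1] selects indices [10, 9, 8, 7, 6, 5, 4, 3, 2, 1, 0] (10->'e', 9->'c', 8->'n', 7->'a', 6->'t', 5->'i', 4->'r', 3->'e', 2->'h', 1->'n', 0->'i'), giving 'ecnatirehni'.

'ecnatirehni'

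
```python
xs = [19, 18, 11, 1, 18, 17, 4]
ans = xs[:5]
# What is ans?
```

xs has length 7. The slice xs[:5] selects indices [0, 1, 2, 3, 4] (0->19, 1->18, 2->11, 3->1, 4->18), giving [19, 18, 11, 1, 18].

[19, 18, 11, 1, 18]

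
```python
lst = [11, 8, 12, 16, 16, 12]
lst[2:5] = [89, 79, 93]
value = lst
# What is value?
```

lst starts as [11, 8, 12, 16, 16, 12] (length 6). The slice lst[2:5] covers indices [2, 3, 4] with values [12, 16, 16]. Replacing that slice with [89, 79, 93] (same length) produces [11, 8, 89, 79, 93, 12].

[11, 8, 89, 79, 93, 12]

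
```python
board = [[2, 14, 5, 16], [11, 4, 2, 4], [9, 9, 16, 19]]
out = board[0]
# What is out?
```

board has 3 rows. Row 0 is [2, 14, 5, 16].

[2, 14, 5, 16]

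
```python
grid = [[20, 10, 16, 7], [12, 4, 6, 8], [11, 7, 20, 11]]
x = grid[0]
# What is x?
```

grid has 3 rows. Row 0 is [20, 10, 16, 7].

[20, 10, 16, 7]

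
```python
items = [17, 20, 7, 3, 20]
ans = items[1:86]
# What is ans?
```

items has length 5. The slice items[1:86] selects indices [1, 2, 3, 4] (1->20, 2->7, 3->3, 4->20), giving [20, 7, 3, 20].

[20, 7, 3, 20]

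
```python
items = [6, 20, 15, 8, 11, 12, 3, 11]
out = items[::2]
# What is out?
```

items has length 8. The slice items[::2] selects indices [0, 2, 4, 6] (0->6, 2->15, 4->11, 6->3), giving [6, 15, 11, 3].

[6, 15, 11, 3]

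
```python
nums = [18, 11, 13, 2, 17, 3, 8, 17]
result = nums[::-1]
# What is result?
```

nums has length 8. The slice nums[::-1] selects indices [7, 6, 5, 4, 3, 2, 1, 0] (7->17, 6->8, 5->3, 4->17, 3->2, 2->13, 1->11, 0->18), giving [17, 8, 3, 17, 2, 13, 11, 18].

[17, 8, 3, 17, 2, 13, 11, 18]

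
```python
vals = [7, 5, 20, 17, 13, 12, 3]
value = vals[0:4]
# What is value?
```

vals has length 7. The slice vals[0:4] selects indices [0, 1, 2, 3] (0->7, 1->5, 2->20, 3->17), giving [7, 5, 20, 17].

[7, 5, 20, 17]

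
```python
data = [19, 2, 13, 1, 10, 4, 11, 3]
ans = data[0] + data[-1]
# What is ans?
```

data has length 8. data[0] = 19.
data has length 8. Negative index -1 maps to positive index 8 + (-1) = 7. data[7] = 3.
Sum: 19 + 3 = 22.

22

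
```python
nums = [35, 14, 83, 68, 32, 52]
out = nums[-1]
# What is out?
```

nums has length 6. Negative index -1 maps to positive index 6 + (-1) = 5. nums[5] = 52.

52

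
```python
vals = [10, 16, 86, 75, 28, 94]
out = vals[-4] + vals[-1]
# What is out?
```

vals has length 6. Negative index -4 maps to positive index 6 + (-4) = 2. vals[2] = 86.
vals has length 6. Negative index -1 maps to positive index 6 + (-1) = 5. vals[5] = 94.
Sum: 86 + 94 = 180.

180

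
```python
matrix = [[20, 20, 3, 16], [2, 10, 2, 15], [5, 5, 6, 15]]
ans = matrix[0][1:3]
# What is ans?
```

matrix[0] = [20, 20, 3, 16]. matrix[0] has length 4. The slice matrix[0][1:3] selects indices [1, 2] (1->20, 2->3), giving [20, 3].

[20, 3]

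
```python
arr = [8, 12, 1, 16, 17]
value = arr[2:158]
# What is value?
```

arr has length 5. The slice arr[2:158] selects indices [2, 3, 4] (2->1, 3->16, 4->17), giving [1, 16, 17].

[1, 16, 17]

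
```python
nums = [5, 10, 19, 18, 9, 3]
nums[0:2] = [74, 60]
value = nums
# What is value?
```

nums starts as [5, 10, 19, 18, 9, 3] (length 6). The slice nums[0:2] covers indices [0, 1] with values [5, 10]. Replacing that slice with [74, 60] (same length) produces [74, 60, 19, 18, 9, 3].

[74, 60, 19, 18, 9, 3]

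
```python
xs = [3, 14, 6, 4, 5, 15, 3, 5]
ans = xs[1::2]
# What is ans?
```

xs has length 8. The slice xs[1::2] selects indices [1, 3, 5, 7] (1->14, 3->4, 5->15, 7->5), giving [14, 4, 15, 5].

[14, 4, 15, 5]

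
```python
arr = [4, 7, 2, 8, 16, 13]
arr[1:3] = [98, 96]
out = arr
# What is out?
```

arr starts as [4, 7, 2, 8, 16, 13] (length 6). The slice arr[1:3] covers indices [1, 2] with values [7, 2]. Replacing that slice with [98, 96] (same length) produces [4, 98, 96, 8, 16, 13].

[4, 98, 96, 8, 16, 13]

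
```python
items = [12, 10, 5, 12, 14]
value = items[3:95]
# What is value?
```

items has length 5. The slice items[3:95] selects indices [3, 4] (3->12, 4->14), giving [12, 14].

[12, 14]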